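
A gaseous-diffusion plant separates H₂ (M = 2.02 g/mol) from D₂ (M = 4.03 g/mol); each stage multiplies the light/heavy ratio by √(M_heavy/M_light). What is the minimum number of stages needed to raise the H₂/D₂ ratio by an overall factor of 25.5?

Single-stage factor α = √(4.03/2.02), so ln α = ½ ln(1.99505) = 0.3453.
Need α^N ≥ 25.5 ⇒ N ≥ ln(25.5) / ln α = 3.239 / 0.3453 = 9.38.
Minimum whole number of stages: N = 10.

10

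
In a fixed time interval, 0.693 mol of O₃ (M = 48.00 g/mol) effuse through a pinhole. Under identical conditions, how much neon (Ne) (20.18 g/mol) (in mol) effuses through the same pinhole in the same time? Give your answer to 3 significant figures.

1.07 mol

From Graham's law, rate_Ne/rate_O₃ = √(M_O₃/M_Ne) = √(48.00/20.18) = √2.379 = 1.542.
So the amount for Ne is 0.693 × 1.542 = 1.07 mol.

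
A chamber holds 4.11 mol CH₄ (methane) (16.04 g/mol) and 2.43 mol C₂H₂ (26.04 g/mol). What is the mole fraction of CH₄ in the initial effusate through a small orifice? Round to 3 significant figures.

0.683

Each component's effusion rate ∝ (its partial pressure)·(1/√M) ∝ n_i/√M_i.
x_CH₄(eff) = (n_CH₄/√M_CH₄) / (n_CH₄/√M_CH₄ + n_C₂H₂/√M_C₂H₂)
= (4.11/√16.04) / (4.11/√16.04 + 2.43/√26.04) = 1.026/(1.026 + 0.4762) = 0.683.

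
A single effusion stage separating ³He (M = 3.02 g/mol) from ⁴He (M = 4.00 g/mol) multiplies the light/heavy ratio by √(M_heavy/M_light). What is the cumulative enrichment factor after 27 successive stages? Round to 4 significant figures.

44.43

The single-stage factor is √(M_heavy/M_light), so 27 stages give [√(4.00/3.02)]^27 = (4.00/3.02)^(27/2).
= 1.32450^(27/2) = 44.43.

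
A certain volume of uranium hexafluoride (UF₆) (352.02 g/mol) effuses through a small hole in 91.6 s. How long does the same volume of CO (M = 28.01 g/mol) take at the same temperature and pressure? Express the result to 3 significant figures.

25.8 s

By Graham's law, t_CO/t_UF₆ = √(M_CO/M_UF₆) = √(28.01/352.02) = √0.07957 = 0.2821.
So the time for CO is 91.6 × 0.2821 = 25.8 s.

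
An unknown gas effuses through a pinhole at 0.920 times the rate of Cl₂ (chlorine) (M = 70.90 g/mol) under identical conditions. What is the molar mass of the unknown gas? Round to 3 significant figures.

From Graham's law, rate_X/rate_Cl₂ = √(M_Cl₂/M_X).
0.920 = √(70.90/M_X)
M_X = 70.90 / 0.920² = 70.90 / 0.8464 = 83.8 g/mol

83.8 g/mol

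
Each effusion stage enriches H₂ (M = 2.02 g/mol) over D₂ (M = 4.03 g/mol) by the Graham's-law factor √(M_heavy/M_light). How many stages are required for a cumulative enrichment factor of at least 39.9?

With α = √(4.03/2.02) per stage, ln α = ½ ln(1.99505) = 0.3453.
Need α^N ≥ 39.9 ⇒ N ≥ ln(39.9) / ln α = 3.686 / 0.3453 = 10.67.
Rounding up, N = 11 stages.

11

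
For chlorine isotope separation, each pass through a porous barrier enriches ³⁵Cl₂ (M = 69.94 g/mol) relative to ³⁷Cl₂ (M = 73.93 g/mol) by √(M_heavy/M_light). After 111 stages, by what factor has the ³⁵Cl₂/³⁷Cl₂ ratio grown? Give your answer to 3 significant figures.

21.7

Overall factor = α^111 with α = √(73.93/69.94), i.e. (73.93/69.94)^(111/2).
= 1.05705^(111/2) = 21.7.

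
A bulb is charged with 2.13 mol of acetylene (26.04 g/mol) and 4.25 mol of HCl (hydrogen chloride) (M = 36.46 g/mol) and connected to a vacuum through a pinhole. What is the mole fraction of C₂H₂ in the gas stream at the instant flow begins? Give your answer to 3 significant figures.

Effusion rate of each component ∝ n_i/√M_i (partial pressure × 1/√M).
x_C₂H₂(eff) = (n_C₂H₂/√M_C₂H₂) / (n_C₂H₂/√M_C₂H₂ + n_HCl/√M_HCl)
= (2.13/√26.04) / (2.13/√26.04 + 4.25/√36.46) = 0.4174/(0.4174 + 0.7039) = 0.372.

0.372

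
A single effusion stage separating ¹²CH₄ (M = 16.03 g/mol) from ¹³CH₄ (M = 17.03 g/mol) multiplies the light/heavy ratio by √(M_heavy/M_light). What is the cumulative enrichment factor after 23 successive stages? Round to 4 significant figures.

2.006

The single-stage factor is √(M_heavy/M_light), so 23 stages give [√(17.03/16.03)]^23 = (17.03/16.03)^(23/2).
= 1.06238^(23/2) = 2.006.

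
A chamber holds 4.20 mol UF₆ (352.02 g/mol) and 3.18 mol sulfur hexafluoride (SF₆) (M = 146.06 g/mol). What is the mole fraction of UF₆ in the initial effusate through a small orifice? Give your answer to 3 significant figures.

0.460

The effusion rate of species i is ∝ p_i/√M_i ∝ n_i/√M_i.
Mole fraction of UF₆ in the effusate = (n_UF₆/√M_UF₆) / (n_UF₆/√M_UF₆ + n_SF₆/√M_SF₆)
= (4.20/√352.02) / (4.20/√352.02 + 3.18/√146.06) = 0.2239/(0.2239 + 0.2631) = 0.460.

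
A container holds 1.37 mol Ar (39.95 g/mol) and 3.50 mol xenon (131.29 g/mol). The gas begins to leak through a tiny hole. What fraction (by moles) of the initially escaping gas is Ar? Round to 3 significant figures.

0.415

Rate_i ∝ x_i/√M_i (Graham's law weighted by mole fraction), so the effusate composition follows n_i/√M_i.
x_Ar(eff) = (n_Ar/√M_Ar) / (n_Ar/√M_Ar + n_Xe/√M_Xe)
= (1.37/√39.95) / (1.37/√39.95 + 3.50/√131.29) = 0.2168/(0.2168 + 0.3055) = 0.415.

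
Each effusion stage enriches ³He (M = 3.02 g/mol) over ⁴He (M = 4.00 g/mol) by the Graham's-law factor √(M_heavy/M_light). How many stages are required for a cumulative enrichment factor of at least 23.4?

Per stage α = (4.00/3.02)^(1/2) = 1.32450^0.5, giving ln α = 0.1405.
Need α^N ≥ 23.4 ⇒ N ≥ ln(23.4) / ln α = 3.153 / 0.1405 = 22.44.
Rounding up, N = 23 stages.

23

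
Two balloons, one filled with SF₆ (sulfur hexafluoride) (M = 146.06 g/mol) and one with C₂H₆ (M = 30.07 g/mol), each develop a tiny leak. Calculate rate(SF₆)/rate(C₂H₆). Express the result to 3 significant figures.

From Graham's law, rate_SF₆/rate_C₂H₆ = √(M_C₂H₆/M_SF₆) = √(30.07/146.06) = √0.2059 = 0.454.

0.454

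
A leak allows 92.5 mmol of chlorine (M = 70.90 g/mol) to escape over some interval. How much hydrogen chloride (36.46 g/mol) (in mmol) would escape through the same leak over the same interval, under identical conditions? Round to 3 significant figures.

Since effusion rate ∝ 1/√M, rate_HCl/rate_Cl₂ = √(M_Cl₂/M_HCl) = √(70.90/36.46) = √1.945 = 1.394.
So the amount for HCl is 92.5 × 1.394 = 129 mmol.

129 mmol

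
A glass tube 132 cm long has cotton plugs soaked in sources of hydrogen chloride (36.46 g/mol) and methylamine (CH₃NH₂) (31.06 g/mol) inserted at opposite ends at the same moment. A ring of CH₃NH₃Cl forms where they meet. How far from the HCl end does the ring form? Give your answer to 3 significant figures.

In equal time, each gas travels a distance ∝ its rate ∝ 1/√M, so d_HCl/d_CH₃NH₂ = √(M_CH₃NH₂/M_HCl) = √(31.06/36.46) = 0.9230.
With d_HCl + d_CH₃NH₂ = 132 cm, d_CH₃NH₂ = 132/(1 + 0.9230) = 68.64 cm.
d_HCl = 132 − 68.64 = 63.4 cm.

63.4 cm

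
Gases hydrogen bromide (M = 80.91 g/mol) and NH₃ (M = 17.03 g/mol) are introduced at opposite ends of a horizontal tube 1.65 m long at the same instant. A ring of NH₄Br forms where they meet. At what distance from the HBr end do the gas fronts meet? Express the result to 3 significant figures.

The fronts meet when d_HBr + d_NH₃ = L with d_HBr/d_NH₃ = √(M_NH₃/M_HBr) (Graham's law). Here √(M_NH₃/M_HBr) = √(17.03/80.91) = 0.4588.
With d_HBr + d_NH₃ = 1.65 m, d_NH₃ = 1.65/(1 + 0.4588) = 1.131 m.
d_HBr = 1.65 − 1.131 = 0.519 m.

0.519 m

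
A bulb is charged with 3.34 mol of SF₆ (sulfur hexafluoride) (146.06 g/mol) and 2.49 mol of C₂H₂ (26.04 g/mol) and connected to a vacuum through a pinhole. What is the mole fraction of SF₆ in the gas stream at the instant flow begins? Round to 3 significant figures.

Effusion rate of each component ∝ n_i/√M_i (partial pressure × 1/√M).
x_SF₆(eff) = (n_SF₆/√M_SF₆) / (n_SF₆/√M_SF₆ + n_C₂H₂/√M_C₂H₂)
= (3.34/√146.06) / (3.34/√146.06 + 2.49/√26.04) = 0.2764/(0.2764 + 0.4880) = 0.362.

0.362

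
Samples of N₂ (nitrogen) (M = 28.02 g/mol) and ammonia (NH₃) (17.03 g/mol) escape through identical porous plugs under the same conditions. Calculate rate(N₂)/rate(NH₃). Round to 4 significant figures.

0.7796

By Graham's law, rate_N₂/rate_NH₃ = √(M_NH₃/M_N₂) = √(17.03/28.02) = √0.6078 = 0.7796.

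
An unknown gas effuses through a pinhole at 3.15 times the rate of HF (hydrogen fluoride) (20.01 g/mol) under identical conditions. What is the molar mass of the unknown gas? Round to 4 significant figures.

2.017 g/mol

By Graham's law, rate_X/rate_HF = √(M_HF/M_X).
3.15 = √(20.01/M_X)
M_X = 20.01 / 3.15² = 20.01 / 9.922 = 2.017 g/mol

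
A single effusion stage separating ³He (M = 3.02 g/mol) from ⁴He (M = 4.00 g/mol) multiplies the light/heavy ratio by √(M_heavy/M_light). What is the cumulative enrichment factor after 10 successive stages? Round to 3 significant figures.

4.08

After 10 stages the ratio has grown by (√(4.00/3.02))^10 = (4.00/3.02)^(10/2).
= 1.32450^5 = 4.08.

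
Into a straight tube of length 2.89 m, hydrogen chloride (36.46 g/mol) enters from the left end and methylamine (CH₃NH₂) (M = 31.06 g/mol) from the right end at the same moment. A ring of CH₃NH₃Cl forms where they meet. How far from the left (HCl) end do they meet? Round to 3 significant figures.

1.39 m

Graham's law gives d_HCl/d_CH₃NH₂ = rate_HCl/rate_CH₃NH₂ = √(M_CH₃NH₂/M_HCl) = √(31.06/36.46) = 0.9230.
With d_HCl + d_CH₃NH₂ = 2.89 m, d_CH₃NH₂ = 2.89/(1 + 0.9230) = 1.503 m.
d_HCl = 2.89 − 1.503 = 1.39 m.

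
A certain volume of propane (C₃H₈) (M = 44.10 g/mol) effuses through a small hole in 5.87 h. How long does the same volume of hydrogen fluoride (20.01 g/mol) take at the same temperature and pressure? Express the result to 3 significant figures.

3.95 h

Graham's law gives t_HF/t_C₃H₈ = √(M_HF/M_C₃H₈) = √(20.01/44.10) = √0.4537 = 0.6736.
So the time for HF is 5.87 × 0.6736 = 3.95 h.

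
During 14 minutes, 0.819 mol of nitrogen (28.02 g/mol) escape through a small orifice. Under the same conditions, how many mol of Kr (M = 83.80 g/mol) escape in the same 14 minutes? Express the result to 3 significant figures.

0.474 mol

Using Graham's law: rate_Kr/rate_N₂ = √(M_N₂/M_Kr) = √(28.02/83.80) = √0.3344 = 0.5782.
So the amount for Kr is 0.819 × 0.5782 = 0.474 mol.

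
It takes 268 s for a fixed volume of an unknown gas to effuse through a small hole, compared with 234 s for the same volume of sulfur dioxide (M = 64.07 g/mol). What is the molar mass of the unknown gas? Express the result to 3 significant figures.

84.0 g/mol

Since effusion rate ∝ 1/√M, t_X/t_SO₂ = √(M_X/M_SO₂).
268/234 = 1.145 = √(M_X/64.07)
M_X = 64.07 × 1.145² = 64.07 × 1.312 = 84.0 g/mol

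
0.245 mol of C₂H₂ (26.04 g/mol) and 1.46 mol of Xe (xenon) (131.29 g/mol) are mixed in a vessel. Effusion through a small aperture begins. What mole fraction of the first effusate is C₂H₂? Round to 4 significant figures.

0.2737

Effusion rate of each component ∝ n_i/√M_i (partial pressure × 1/√M).
x_C₂H₂(eff) = (n_C₂H₂/√M_C₂H₂) / (n_C₂H₂/√M_C₂H₂ + n_Xe/√M_Xe)
= (0.245/√26.04) / (0.245/√26.04 + 1.46/√131.29) = 0.04801/(0.04801 + 0.1274) = 0.2737.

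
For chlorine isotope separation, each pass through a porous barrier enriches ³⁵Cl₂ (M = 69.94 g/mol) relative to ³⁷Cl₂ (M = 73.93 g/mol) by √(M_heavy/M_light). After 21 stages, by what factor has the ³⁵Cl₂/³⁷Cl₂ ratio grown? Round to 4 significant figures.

1.791

The single-stage factor is √(M_heavy/M_light), so 21 stages give [√(73.93/69.94)]^21 = (73.93/69.94)^(21/2).
= 1.05705^(21/2) = 1.791.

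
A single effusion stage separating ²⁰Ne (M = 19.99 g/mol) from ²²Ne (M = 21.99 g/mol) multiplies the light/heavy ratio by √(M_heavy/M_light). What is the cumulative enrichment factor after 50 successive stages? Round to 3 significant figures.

10.8

The single-stage factor is √(M_heavy/M_light), so 50 stages give [√(21.99/19.99)]^50 = (21.99/19.99)^(50/2).
= 1.10005^25 = 10.8.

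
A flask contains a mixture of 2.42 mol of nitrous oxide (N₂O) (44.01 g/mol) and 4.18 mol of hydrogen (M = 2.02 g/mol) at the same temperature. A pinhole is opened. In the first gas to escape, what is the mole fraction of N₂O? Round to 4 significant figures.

Each component's effusion rate ∝ (its partial pressure)·(1/√M) ∝ n_i/√M_i.
Mole fraction of N₂O in the effusate = (n_N₂O/√M_N₂O) / (n_N₂O/√M_N₂O + n_H₂/√M_H₂)
= (2.42/√44.01) / (2.42/√44.01 + 4.18/√2.02) = 0.3648/(0.3648 + 2.941) = 0.1103.

0.1103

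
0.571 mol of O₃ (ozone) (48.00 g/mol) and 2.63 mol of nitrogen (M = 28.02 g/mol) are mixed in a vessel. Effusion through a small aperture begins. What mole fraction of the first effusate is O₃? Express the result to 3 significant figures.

0.142

Rate_i ∝ x_i/√M_i (Graham's law weighted by mole fraction), so the effusate composition follows n_i/√M_i.
So x_O₃ in the escaping gas = (n_O₃/√M_O₃) / Σ(n_i/√M_i)
= (0.571/√48.00) / (0.571/√48.00 + 2.63/√28.02) = 0.08242/(0.08242 + 0.4968) = 0.142.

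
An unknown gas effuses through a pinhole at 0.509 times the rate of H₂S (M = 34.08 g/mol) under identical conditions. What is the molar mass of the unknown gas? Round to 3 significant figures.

132 g/mol

Since effusion rate ∝ 1/√M, rate_X/rate_H₂S = √(M_H₂S/M_X).
0.509 = √(34.08/M_X)
M_X = 34.08 / 0.509² = 34.08 / 0.2591 = 132 g/mol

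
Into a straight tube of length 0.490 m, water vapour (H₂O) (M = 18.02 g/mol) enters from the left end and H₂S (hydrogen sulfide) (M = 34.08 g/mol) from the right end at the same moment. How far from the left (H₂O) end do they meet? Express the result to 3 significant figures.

Distances travelled in equal time are proportional to diffusion rates, so d_H₂O/d_H₂S = √(M_H₂S/M_H₂O) = √(34.08/18.02) = 1.375.
With d_H₂O + d_H₂S = 0.490 m, d_H₂S = 0.490/(1 + 1.375) = 0.2063 m.
d_H₂O = 0.490 − 0.2063 = 0.284 m.

0.284 m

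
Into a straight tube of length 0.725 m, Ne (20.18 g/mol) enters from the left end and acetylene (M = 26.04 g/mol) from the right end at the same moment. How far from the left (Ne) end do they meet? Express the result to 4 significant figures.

0.3856 m

The fronts meet when d_Ne + d_C₂H₂ = L with d_Ne/d_C₂H₂ = √(M_C₂H₂/M_Ne) (Graham's law). Here √(M_C₂H₂/M_Ne) = √(26.04/20.18) = 1.136.
With d_Ne + d_C₂H₂ = 0.725 m, d_C₂H₂ = 0.725/(1 + 1.136) = 0.3394 m.
d_Ne = 0.725 − 0.3394 = 0.3856 m.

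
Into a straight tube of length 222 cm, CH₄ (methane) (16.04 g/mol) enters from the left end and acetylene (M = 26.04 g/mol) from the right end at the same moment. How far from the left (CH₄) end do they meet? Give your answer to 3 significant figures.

124 cm

In equal time, each gas travels a distance ∝ its rate ∝ 1/√M, so d_CH₄/d_C₂H₂ = √(M_C₂H₂/M_CH₄) = √(26.04/16.04) = 1.274.
With d_CH₄ + d_C₂H₂ = 222 cm, d_C₂H₂ = 222/(1 + 1.274) = 97.62 cm.
d_CH₄ = 222 − 97.62 = 124 cm.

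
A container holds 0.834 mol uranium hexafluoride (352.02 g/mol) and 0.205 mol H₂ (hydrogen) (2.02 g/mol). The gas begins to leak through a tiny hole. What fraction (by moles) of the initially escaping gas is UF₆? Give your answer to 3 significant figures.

The effusion rate of species i is ∝ p_i/√M_i ∝ n_i/√M_i.
x_UF₆(eff) = (n_UF₆/√M_UF₆) / (n_UF₆/√M_UF₆ + n_H₂/√M_H₂)
= (0.834/√352.02) / (0.834/√352.02 + 0.205/√2.02) = 0.04445/(0.04445 + 0.1442) = 0.236.

0.236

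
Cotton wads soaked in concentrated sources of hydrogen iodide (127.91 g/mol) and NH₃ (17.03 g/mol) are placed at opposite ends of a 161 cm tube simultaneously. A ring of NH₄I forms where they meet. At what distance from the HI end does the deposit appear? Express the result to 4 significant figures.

Distances travelled in equal time are proportional to diffusion rates, so d_HI/d_NH₃ = √(M_NH₃/M_HI) = √(17.03/127.91) = 0.3649.
With d_HI + d_NH₃ = 161 cm, d_NH₃ = 161/(1 + 0.3649) = 118.0 cm.
d_HI = 161 − 118.0 = 43.04 cm.

43.04 cm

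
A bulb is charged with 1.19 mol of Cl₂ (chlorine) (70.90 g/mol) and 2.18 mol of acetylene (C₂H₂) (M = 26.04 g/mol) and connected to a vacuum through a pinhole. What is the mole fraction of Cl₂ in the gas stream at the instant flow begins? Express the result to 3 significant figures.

Effusion rate of each component ∝ n_i/√M_i (partial pressure × 1/√M).
Mole fraction of Cl₂ in the effusate = (n_Cl₂/√M_Cl₂) / (n_Cl₂/√M_Cl₂ + n_C₂H₂/√M_C₂H₂)
= (1.19/√70.90) / (1.19/√70.90 + 2.18/√26.04) = 0.1413/(0.1413 + 0.4272) = 0.249.

0.249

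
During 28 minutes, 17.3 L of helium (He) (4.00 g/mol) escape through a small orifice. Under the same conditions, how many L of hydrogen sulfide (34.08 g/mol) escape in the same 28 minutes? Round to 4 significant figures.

From Graham's law, rate_H₂S/rate_He = √(M_He/M_H₂S) = √(4.00/34.08) = √0.1174 = 0.3426.
So the volume for H₂S is 17.3 × 0.3426 = 5.927 L.

5.927 L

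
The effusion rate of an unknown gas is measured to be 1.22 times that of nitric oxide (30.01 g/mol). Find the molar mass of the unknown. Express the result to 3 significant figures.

20.2 g/mol

By Graham's law, rate_X/rate_NO = √(M_NO/M_X).
1.22 = √(30.01/M_X)
M_X = 30.01 / 1.22² = 30.01 / 1.488 = 20.2 g/mol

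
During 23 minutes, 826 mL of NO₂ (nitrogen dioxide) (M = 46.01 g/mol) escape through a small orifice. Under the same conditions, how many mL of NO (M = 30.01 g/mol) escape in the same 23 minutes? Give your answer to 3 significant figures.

Since effusion rate ∝ 1/√M, rate_NO/rate_NO₂ = √(M_NO₂/M_NO) = √(46.01/30.01) = √1.533 = 1.238.
So the volume for NO is 826 × 1.238 = 1020 mL.

1020 mL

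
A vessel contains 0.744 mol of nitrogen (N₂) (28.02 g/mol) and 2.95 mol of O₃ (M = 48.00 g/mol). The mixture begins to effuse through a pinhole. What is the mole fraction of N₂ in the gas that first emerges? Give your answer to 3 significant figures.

0.248

The effusion rate of species i is ∝ p_i/√M_i ∝ n_i/√M_i.
Mole fraction of N₂ in the effusate = (n_N₂/√M_N₂) / (n_N₂/√M_N₂ + n_O₃/√M_O₃)
= (0.744/√28.02) / (0.744/√28.02 + 2.95/√48.00) = 0.1406/(0.1406 + 0.4258) = 0.248.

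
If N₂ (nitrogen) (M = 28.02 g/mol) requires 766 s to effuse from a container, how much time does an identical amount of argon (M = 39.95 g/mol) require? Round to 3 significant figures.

915 s

By Graham's law, t_Ar/t_N₂ = √(M_Ar/M_N₂) = √(39.95/28.02) = √1.426 = 1.194.
So the time for Ar is 766 × 1.194 = 915 s.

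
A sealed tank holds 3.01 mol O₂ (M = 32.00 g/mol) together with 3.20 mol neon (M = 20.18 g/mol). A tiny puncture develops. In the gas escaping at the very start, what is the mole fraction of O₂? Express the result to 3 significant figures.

Effusion rate of each component ∝ n_i/√M_i (partial pressure × 1/√M).
x_O₂(eff) = (n_O₂/√M_O₂) / (n_O₂/√M_O₂ + n_Ne/√M_Ne)
= (3.01/√32.00) / (3.01/√32.00 + 3.20/√20.18) = 0.5321/(0.5321 + 0.7123) = 0.428.

0.428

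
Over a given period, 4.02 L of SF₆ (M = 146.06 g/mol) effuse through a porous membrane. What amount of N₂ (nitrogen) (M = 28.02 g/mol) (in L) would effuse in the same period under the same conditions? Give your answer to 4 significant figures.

Using Graham's law: rate_N₂/rate_SF₆ = √(M_SF₆/M_N₂) = √(146.06/28.02) = √5.213 = 2.283.
So the volume for N₂ is 4.02 × 2.283 = 9.178 L.

9.178 L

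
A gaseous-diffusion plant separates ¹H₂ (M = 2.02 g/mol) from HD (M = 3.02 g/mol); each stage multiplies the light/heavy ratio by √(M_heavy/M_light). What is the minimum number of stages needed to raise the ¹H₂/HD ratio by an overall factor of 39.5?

Single-stage factor α = √(3.02/2.02), so ln α = ½ ln(1.49505) = 0.2011.
Need α^N ≥ 39.5 ⇒ N ≥ ln(39.5) / ln α = 3.676 / 0.2011 = 18.28.
Minimum whole number of stages: N = 19.

19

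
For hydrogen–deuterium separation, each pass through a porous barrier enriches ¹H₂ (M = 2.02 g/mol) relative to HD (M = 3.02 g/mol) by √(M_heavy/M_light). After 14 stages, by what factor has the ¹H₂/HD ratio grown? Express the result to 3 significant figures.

16.7

Overall factor = α^14 with α = √(3.02/2.02), i.e. (3.02/2.02)^(14/2).
= 1.49505^7 = 16.7.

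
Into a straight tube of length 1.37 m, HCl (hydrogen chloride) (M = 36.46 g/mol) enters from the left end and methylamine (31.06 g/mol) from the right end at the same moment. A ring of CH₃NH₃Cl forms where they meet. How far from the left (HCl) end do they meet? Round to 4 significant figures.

0.6576 m

The fronts meet when d_HCl + d_CH₃NH₂ = L with d_HCl/d_CH₃NH₂ = √(M_CH₃NH₂/M_HCl) (Graham's law). Here √(M_CH₃NH₂/M_HCl) = √(31.06/36.46) = 0.9230.
With d_HCl + d_CH₃NH₂ = 1.37 m, d_CH₃NH₂ = 1.37/(1 + 0.9230) = 0.7124 m.
d_HCl = 1.37 − 0.7124 = 0.6576 m.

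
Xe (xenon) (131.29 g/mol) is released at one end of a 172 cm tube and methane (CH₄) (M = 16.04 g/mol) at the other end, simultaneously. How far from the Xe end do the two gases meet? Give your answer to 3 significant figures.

44.5 cm

Graham's law gives d_Xe/d_CH₄ = rate_Xe/rate_CH₄ = √(M_CH₄/M_Xe) = √(16.04/131.29) = 0.3495.
With d_Xe + d_CH₄ = 172 cm, d_CH₄ = 172/(1 + 0.3495) = 127.5 cm.
d_Xe = 172 − 127.5 = 44.5 cm.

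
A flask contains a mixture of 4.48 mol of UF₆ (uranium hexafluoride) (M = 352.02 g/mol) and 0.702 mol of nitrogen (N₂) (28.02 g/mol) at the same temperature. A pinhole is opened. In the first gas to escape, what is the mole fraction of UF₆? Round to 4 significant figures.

Effusion rate of each component ∝ n_i/√M_i (partial pressure × 1/√M).
Mole fraction of UF₆ in the effusate = (n_UF₆/√M_UF₆) / (n_UF₆/√M_UF₆ + n_N₂/√M_N₂)
= (4.48/√352.02) / (4.48/√352.02 + 0.702/√28.02) = 0.2388/(0.2388 + 0.1326) = 0.6429.

0.6429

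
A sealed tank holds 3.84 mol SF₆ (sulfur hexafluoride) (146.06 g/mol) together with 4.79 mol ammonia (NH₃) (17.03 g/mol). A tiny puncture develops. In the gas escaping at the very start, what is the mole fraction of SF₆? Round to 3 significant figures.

Effusion rate of each component ∝ n_i/√M_i (partial pressure × 1/√M).
Mole fraction of SF₆ in the effusate = (n_SF₆/√M_SF₆) / (n_SF₆/√M_SF₆ + n_NH₃/√M_NH₃)
= (3.84/√146.06) / (3.84/√146.06 + 4.79/√17.03) = 0.3177/(0.3177 + 1.161) = 0.215.

0.215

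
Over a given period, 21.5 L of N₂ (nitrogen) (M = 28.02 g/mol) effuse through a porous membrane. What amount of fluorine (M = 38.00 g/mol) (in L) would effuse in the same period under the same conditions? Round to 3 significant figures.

Graham's law gives rate_F₂/rate_N₂ = √(M_N₂/M_F₂) = √(28.02/38.00) = √0.7374 = 0.8587.
So the volume for F₂ is 21.5 × 0.8587 = 18.5 L.

18.5 L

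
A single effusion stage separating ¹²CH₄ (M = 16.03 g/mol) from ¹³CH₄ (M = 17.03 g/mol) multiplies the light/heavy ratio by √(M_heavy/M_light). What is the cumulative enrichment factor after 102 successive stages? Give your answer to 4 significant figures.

21.89

Each stage multiplies the ratio by α = √(17.03/16.03), so after 102 stages the overall factor is α^102 = (17.03/16.03)^(102/2).
= 1.06238^51 = 21.89.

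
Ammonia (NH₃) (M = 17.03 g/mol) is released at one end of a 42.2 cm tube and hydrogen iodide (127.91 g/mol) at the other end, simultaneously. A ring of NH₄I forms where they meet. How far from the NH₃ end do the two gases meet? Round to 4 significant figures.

Graham's law gives d_NH₃/d_HI = rate_NH₃/rate_HI = √(M_HI/M_NH₃) = √(127.91/17.03) = 2.741.
With d_NH₃ + d_HI = 42.2 cm, d_HI = 42.2/(1 + 2.741) = 11.28 cm.
d_NH₃ = 42.2 − 11.28 = 30.92 cm.

30.92 cm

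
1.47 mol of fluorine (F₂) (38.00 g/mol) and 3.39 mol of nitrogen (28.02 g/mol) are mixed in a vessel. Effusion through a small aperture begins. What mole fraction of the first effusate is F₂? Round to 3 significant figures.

The effusion rate of species i is ∝ p_i/√M_i ∝ n_i/√M_i.
x_F₂(eff) = (n_F₂/√M_F₂) / (n_F₂/√M_F₂ + n_N₂/√M_N₂)
= (1.47/√38.00) / (1.47/√38.00 + 3.39/√28.02) = 0.2385/(0.2385 + 0.6404) = 0.271.

0.271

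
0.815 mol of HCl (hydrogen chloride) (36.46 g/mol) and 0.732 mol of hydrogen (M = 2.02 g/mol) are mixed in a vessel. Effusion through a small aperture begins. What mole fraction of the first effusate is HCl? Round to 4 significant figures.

Each component's effusion rate ∝ (its partial pressure)·(1/√M) ∝ n_i/√M_i.
x_HCl(eff) = (n_HCl/√M_HCl) / (n_HCl/√M_HCl + n_H₂/√M_H₂)
= (0.815/√36.46) / (0.815/√36.46 + 0.732/√2.02) = 0.1350/(0.1350 + 0.5150) = 0.2076.

0.2076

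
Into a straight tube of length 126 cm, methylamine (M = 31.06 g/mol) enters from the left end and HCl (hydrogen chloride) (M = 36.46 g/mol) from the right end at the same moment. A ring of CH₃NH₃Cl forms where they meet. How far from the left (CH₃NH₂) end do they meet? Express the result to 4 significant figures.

Graham's law gives d_CH₃NH₂/d_HCl = rate_CH₃NH₂/rate_HCl = √(M_HCl/M_CH₃NH₂) = √(36.46/31.06) = 1.083.
With d_CH₃NH₂ + d_HCl = 126 cm, d_HCl = 126/(1 + 1.083) = 60.48 cm.
d_CH₃NH₂ = 126 − 60.48 = 65.52 cm.

65.52 cm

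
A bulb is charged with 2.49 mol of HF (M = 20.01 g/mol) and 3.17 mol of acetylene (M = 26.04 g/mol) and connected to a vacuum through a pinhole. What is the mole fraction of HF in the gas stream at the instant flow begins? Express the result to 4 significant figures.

Each component's effusion rate ∝ (its partial pressure)·(1/√M) ∝ n_i/√M_i.
So x_HF in the escaping gas = (n_HF/√M_HF) / Σ(n_i/√M_i)
= (2.49/√20.01) / (2.49/√20.01 + 3.17/√26.04) = 0.5566/(0.5566 + 0.6212) = 0.4726.

0.4726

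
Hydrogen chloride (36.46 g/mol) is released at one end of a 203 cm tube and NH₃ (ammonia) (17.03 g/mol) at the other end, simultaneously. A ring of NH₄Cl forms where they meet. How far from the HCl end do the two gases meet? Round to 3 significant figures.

Graham's law gives d_HCl/d_NH₃ = rate_HCl/rate_NH₃ = √(M_NH₃/M_HCl) = √(17.03/36.46) = 0.6834.
With d_HCl + d_NH₃ = 203 cm, d_NH₃ = 203/(1 + 0.6834) = 120.6 cm.
d_HCl = 203 − 120.6 = 82.4 cm.

82.4 cm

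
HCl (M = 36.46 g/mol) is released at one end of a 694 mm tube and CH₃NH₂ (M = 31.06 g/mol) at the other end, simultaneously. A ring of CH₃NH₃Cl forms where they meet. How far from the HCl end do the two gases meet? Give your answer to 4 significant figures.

Distances travelled in equal time are proportional to diffusion rates, so d_HCl/d_CH₃NH₂ = √(M_CH₃NH₂/M_HCl) = √(31.06/36.46) = 0.9230.
With d_HCl + d_CH₃NH₂ = 694 mm, d_CH₃NH₂ = 694/(1 + 0.9230) = 360.9 mm.
d_HCl = 694 − 360.9 = 333.1 mm.

333.1 mm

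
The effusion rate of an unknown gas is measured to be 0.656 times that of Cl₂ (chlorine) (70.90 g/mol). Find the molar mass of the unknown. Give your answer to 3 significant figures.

165 g/mol

By Graham's law, rate_X/rate_Cl₂ = √(M_Cl₂/M_X).
0.656 = √(70.90/M_X)
M_X = 70.90 / 0.656² = 70.90 / 0.4303 = 165 g/mol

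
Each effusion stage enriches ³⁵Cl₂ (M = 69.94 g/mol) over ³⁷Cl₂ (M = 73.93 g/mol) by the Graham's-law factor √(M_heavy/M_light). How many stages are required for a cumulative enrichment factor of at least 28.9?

Single-stage factor α = √(73.93/69.94), so ln α = ½ ln(1.05705) = 0.02774.
Need α^N ≥ 28.9 ⇒ N ≥ ln(28.9) / ln α = 3.364 / 0.02774 = 121.26.
Minimum whole number of stages: N = 122.

122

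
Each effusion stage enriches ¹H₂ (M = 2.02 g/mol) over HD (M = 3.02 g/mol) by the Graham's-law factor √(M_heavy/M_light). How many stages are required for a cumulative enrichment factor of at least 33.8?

With α = √(3.02/2.02) per stage, ln α = ½ ln(1.49505) = 0.2011.
Need α^N ≥ 33.8 ⇒ N ≥ ln(33.8) / ln α = 3.520 / 0.2011 = 17.51.
Rounding up, N = 18 stages.

18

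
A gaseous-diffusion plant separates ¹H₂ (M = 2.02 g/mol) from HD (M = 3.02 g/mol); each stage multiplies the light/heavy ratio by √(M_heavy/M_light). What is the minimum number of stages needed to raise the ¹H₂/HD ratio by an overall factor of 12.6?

13

Single-stage factor α = √(3.02/2.02), so ln α = ½ ln(1.49505) = 0.2011.
Need α^N ≥ 12.6 ⇒ N ≥ ln(12.6) / ln α = 2.534 / 0.2011 = 12.60.
Rounding up, N = 13 stages.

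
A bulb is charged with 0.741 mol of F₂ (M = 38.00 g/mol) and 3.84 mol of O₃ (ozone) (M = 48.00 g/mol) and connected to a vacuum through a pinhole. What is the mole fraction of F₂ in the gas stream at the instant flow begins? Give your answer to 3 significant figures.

0.178

Effusion rate of each component ∝ n_i/√M_i (partial pressure × 1/√M).
Mole fraction of F₂ in the effusate = (n_F₂/√M_F₂) / (n_F₂/√M_F₂ + n_O₃/√M_O₃)
= (0.741/√38.00) / (0.741/√38.00 + 3.84/√48.00) = 0.1202/(0.1202 + 0.5543) = 0.178.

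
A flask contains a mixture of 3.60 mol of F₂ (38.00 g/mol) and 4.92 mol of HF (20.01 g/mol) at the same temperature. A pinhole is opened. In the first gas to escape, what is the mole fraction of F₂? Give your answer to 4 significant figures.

0.3468

Each component's effusion rate ∝ (its partial pressure)·(1/√M) ∝ n_i/√M_i.
Mole fraction of F₂ in the effusate = (n_F₂/√M_F₂) / (n_F₂/√M_F₂ + n_HF/√M_HF)
= (3.60/√38.00) / (3.60/√38.00 + 4.92/√20.01) = 0.5840/(0.5840 + 1.100) = 0.3468.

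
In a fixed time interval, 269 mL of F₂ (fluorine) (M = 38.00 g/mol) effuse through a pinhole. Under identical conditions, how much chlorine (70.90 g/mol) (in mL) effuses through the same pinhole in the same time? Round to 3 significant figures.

197 mL

From Graham's law, rate_Cl₂/rate_F₂ = √(M_F₂/M_Cl₂) = √(38.00/70.90) = √0.5360 = 0.7321.
So the volume for Cl₂ is 269 × 0.7321 = 197 mL.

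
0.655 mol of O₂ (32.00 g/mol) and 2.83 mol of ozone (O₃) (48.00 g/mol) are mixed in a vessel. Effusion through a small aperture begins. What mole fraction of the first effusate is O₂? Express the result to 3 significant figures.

Rate_i ∝ x_i/√M_i (Graham's law weighted by mole fraction), so the effusate composition follows n_i/√M_i.
So x_O₂ in the escaping gas = (n_O₂/√M_O₂) / Σ(n_i/√M_i)
= (0.655/√32.00) / (0.655/√32.00 + 2.83/√48.00) = 0.1158/(0.1158 + 0.4085) = 0.221.

0.221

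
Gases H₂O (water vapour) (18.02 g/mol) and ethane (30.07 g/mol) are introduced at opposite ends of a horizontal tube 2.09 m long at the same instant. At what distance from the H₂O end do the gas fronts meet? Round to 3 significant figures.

In equal time, each gas travels a distance ∝ its rate ∝ 1/√M, so d_H₂O/d_C₂H₆ = √(M_C₂H₆/M_H₂O) = √(30.07/18.02) = 1.292.
With d_H₂O + d_C₂H₆ = 2.09 m, d_C₂H₆ = 2.09/(1 + 1.292) = 0.9120 m.
d_H₂O = 2.09 − 0.9120 = 1.18 m.

1.18 m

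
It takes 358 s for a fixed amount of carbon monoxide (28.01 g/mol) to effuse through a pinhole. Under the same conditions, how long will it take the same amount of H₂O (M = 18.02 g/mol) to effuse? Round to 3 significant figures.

By Graham's law, t_H₂O/t_CO = √(M_H₂O/M_CO) = √(18.02/28.01) = √0.6433 = 0.8021.
So the time for H₂O is 358 × 0.8021 = 287 s.

287 s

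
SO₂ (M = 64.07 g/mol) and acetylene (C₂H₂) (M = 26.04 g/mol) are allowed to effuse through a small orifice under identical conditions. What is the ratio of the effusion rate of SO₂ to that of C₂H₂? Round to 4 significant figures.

0.6375

From Graham's law, rate_SO₂/rate_C₂H₂ = √(M_C₂H₂/M_SO₂) = √(26.04/64.07) = √0.4064 = 0.6375.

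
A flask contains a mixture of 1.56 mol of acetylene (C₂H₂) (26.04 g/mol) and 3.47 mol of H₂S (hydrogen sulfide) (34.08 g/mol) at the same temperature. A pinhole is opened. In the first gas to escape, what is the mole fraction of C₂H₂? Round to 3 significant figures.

0.340

Effusion rate of each component ∝ n_i/√M_i (partial pressure × 1/√M).
Mole fraction of C₂H₂ in the effusate = (n_C₂H₂/√M_C₂H₂) / (n_C₂H₂/√M_C₂H₂ + n_H₂S/√M_H₂S)
= (1.56/√26.04) / (1.56/√26.04 + 3.47/√34.08) = 0.3057/(0.3057 + 0.5944) = 0.340.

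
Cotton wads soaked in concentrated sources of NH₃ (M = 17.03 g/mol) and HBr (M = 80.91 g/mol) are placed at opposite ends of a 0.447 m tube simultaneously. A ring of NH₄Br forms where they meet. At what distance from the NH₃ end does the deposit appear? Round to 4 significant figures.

0.3064 m

Graham's law gives d_NH₃/d_HBr = rate_NH₃/rate_HBr = √(M_HBr/M_NH₃) = √(80.91/17.03) = 2.180.
With d_NH₃ + d_HBr = 0.447 m, d_HBr = 0.447/(1 + 2.180) = 0.1406 m.
d_NH₃ = 0.447 − 0.1406 = 0.3064 m.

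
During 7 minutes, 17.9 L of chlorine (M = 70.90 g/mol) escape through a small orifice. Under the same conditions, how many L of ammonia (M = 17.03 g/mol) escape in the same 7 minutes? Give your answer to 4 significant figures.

36.52 L

From Graham's law, rate_NH₃/rate_Cl₂ = √(M_Cl₂/M_NH₃) = √(70.90/17.03) = √4.163 = 2.040.
So the volume for NH₃ is 17.9 × 2.040 = 36.52 L.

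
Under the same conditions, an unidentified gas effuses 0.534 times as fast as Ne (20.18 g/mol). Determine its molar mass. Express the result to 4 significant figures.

70.77 g/mol

From Graham's law, rate_X/rate_Ne = √(M_Ne/M_X).
0.534 = √(20.18/M_X)
M_X = 20.18 / 0.534² = 20.18 / 0.2852 = 70.77 g/mol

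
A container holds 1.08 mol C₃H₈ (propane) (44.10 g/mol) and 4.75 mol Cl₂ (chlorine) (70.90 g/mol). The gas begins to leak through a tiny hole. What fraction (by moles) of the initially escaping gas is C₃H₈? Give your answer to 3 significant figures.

0.224

Each component's effusion rate ∝ (its partial pressure)·(1/√M) ∝ n_i/√M_i.
So x_C₃H₈ in the escaping gas = (n_C₃H₈/√M_C₃H₈) / Σ(n_i/√M_i)
= (1.08/√44.10) / (1.08/√44.10 + 4.75/√70.90) = 0.1626/(0.1626 + 0.5641) = 0.224.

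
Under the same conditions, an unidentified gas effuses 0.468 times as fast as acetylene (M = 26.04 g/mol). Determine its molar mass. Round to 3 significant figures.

119 g/mol

Since effusion rate ∝ 1/√M, rate_X/rate_C₂H₂ = √(M_C₂H₂/M_X).
0.468 = √(26.04/M_X)
M_X = 26.04 / 0.468² = 26.04 / 0.2190 = 119 g/mol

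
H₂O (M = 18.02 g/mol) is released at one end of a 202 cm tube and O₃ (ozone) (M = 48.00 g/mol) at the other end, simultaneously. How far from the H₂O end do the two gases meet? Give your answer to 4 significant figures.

125.3 cm

Graham's law gives d_H₂O/d_O₃ = rate_H₂O/rate_O₃ = √(M_O₃/M_H₂O) = √(48.00/18.02) = 1.632.
With d_H₂O + d_O₃ = 202 cm, d_O₃ = 202/(1 + 1.632) = 76.75 cm.
d_H₂O = 202 − 76.75 = 125.3 cm.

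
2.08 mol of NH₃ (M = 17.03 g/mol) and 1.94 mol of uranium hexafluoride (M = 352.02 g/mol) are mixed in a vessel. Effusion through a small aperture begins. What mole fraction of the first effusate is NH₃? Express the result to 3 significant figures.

The effusion rate of species i is ∝ p_i/√M_i ∝ n_i/√M_i.
x_NH₃(eff) = (n_NH₃/√M_NH₃) / (n_NH₃/√M_NH₃ + n_UF₆/√M_UF₆)
= (2.08/√17.03) / (2.08/√17.03 + 1.94/√352.02) = 0.5040/(0.5040 + 0.1034) = 0.830.

0.830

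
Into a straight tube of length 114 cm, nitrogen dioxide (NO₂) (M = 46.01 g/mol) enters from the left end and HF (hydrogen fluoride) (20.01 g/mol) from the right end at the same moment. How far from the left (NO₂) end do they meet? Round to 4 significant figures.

Distances travelled in equal time are proportional to diffusion rates, so d_NO₂/d_HF = √(M_HF/M_NO₂) = √(20.01/46.01) = 0.6595.
With d_NO₂ + d_HF = 114 cm, d_HF = 114/(1 + 0.6595) = 68.70 cm.
d_NO₂ = 114 − 68.70 = 45.30 cm.

45.30 cm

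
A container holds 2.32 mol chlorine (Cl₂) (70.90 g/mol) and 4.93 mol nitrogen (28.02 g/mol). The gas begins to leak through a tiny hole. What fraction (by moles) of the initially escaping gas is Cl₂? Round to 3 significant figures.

0.228

Effusion rate of each component ∝ n_i/√M_i (partial pressure × 1/√M).
So x_Cl₂ in the escaping gas = (n_Cl₂/√M_Cl₂) / Σ(n_i/√M_i)
= (2.32/√70.90) / (2.32/√70.90 + 4.93/√28.02) = 0.2755/(0.2755 + 0.9313) = 0.228.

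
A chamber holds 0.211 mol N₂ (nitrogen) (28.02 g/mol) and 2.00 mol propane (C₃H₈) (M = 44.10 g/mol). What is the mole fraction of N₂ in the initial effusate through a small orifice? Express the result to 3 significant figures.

0.117

Rate_i ∝ x_i/√M_i (Graham's law weighted by mole fraction), so the effusate composition follows n_i/√M_i.
So x_N₂ in the escaping gas = (n_N₂/√M_N₂) / Σ(n_i/√M_i)
= (0.211/√28.02) / (0.211/√28.02 + 2.00/√44.10) = 0.03986/(0.03986 + 0.3012) = 0.117.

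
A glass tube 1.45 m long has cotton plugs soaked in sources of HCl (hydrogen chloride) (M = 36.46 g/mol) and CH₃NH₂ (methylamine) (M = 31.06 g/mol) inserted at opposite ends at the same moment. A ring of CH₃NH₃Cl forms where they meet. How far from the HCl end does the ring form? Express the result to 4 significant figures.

0.6960 m

Distances travelled in equal time are proportional to diffusion rates, so d_HCl/d_CH₃NH₂ = √(M_CH₃NH₂/M_HCl) = √(31.06/36.46) = 0.9230.
With d_HCl + d_CH₃NH₂ = 1.45 m, d_CH₃NH₂ = 1.45/(1 + 0.9230) = 0.7540 m.
d_HCl = 1.45 − 0.7540 = 0.6960 m.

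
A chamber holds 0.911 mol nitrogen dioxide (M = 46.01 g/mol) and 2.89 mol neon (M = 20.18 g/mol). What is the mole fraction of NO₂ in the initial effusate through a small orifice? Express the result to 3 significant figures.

0.173

Effusion rate of each component ∝ n_i/√M_i (partial pressure × 1/√M).
Mole fraction of NO₂ in the effusate = (n_NO₂/√M_NO₂) / (n_NO₂/√M_NO₂ + n_Ne/√M_Ne)
= (0.911/√46.01) / (0.911/√46.01 + 2.89/√20.18) = 0.1343/(0.1343 + 0.6433) = 0.173.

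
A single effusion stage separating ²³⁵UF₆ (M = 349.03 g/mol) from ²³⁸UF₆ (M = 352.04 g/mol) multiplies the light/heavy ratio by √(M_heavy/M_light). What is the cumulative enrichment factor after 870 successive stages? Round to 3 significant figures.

After 870 stages the ratio has grown by (√(352.04/349.03))^870 = (352.04/349.03)^(870/2).
= 1.00862^435 = 41.9.

41.9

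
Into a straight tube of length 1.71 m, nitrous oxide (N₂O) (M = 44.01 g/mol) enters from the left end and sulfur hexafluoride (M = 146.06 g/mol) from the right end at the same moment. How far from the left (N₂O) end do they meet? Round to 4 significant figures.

In equal time, each gas travels a distance ∝ its rate ∝ 1/√M, so d_N₂O/d_SF₆ = √(M_SF₆/M_N₂O) = √(146.06/44.01) = 1.822.
With d_N₂O + d_SF₆ = 1.71 m, d_SF₆ = 1.71/(1 + 1.822) = 0.6060 m.
d_N₂O = 1.71 − 0.6060 = 1.104 m.

1.104 m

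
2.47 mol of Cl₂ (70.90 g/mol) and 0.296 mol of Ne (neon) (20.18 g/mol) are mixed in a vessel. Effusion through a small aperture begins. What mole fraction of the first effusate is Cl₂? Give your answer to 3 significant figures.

The effusion rate of species i is ∝ p_i/√M_i ∝ n_i/√M_i.
So x_Cl₂ in the escaping gas = (n_Cl₂/√M_Cl₂) / Σ(n_i/√M_i)
= (2.47/√70.90) / (2.47/√70.90 + 0.296/√20.18) = 0.2933/(0.2933 + 0.06589) = 0.817.

0.817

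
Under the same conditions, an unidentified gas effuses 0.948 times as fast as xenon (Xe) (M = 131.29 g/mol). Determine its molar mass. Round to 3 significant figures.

By Graham's law, rate_X/rate_Xe = √(M_Xe/M_X).
0.948 = √(131.29/M_X)
M_X = 131.29 / 0.948² = 131.29 / 0.8987 = 146 g/mol

146 g/mol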